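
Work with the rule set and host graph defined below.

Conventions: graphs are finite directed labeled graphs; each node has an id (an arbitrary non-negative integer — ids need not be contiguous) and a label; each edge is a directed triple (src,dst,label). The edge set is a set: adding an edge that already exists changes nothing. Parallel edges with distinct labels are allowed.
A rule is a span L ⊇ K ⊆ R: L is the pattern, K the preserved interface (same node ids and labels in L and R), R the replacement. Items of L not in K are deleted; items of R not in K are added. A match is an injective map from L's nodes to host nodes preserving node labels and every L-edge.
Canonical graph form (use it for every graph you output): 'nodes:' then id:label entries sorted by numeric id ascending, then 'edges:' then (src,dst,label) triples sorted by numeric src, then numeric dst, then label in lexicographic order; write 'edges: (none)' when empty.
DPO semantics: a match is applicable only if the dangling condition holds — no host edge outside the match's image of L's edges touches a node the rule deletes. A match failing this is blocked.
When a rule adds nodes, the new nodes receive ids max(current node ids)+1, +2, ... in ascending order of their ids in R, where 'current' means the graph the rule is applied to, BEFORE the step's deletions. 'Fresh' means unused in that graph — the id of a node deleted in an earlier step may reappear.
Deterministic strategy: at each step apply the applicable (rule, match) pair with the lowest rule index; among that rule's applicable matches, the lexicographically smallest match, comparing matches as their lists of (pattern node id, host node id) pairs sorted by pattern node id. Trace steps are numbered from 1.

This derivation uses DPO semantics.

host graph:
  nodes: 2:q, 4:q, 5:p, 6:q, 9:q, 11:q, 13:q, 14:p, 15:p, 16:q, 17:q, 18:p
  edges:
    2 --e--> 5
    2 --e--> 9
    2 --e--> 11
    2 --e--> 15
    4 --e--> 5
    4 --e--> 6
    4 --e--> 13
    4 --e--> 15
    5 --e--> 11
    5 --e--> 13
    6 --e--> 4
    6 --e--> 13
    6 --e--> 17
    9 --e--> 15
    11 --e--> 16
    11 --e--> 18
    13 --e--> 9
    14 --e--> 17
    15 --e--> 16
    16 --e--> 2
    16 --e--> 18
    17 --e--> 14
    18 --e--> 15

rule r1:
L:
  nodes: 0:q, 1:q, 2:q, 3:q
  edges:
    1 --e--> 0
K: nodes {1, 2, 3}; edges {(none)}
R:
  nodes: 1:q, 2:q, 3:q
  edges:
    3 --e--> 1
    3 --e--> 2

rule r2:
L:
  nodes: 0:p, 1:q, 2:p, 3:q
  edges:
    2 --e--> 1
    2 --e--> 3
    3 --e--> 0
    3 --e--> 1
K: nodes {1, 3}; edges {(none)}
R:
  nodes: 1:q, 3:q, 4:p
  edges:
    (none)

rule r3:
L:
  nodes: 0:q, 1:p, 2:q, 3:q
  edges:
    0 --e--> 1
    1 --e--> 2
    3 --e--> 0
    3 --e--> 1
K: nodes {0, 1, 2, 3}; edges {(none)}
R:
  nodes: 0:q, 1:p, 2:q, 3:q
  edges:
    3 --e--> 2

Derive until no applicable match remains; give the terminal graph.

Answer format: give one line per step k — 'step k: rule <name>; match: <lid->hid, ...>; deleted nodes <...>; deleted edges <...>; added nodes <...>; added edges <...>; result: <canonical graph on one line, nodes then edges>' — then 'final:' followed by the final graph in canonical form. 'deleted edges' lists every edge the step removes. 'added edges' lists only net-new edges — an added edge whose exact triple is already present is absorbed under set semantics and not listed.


step 1: rule r3; match: 0->9, 1->15, 2->16, 3->2; deleted nodes (none); deleted edges (2,9,e); (2,15,e); (9,15,e); (15,16,e); added nodes (none); added edges (2,16,e); result: nodes: 2:q, 4:q, 5:p, 6:q, 9:q, 11:q, 13:q, 14:p, 15:p, 16:q, 17:q, 18:p edges: (2,5,e); (2,11,e); (2,16,e); (4,5,e); (4,6,e); (4,13,e); (4,15,e); (5,11,e); (5,13,e); (6,4,e); (6,13,e); (6,17,e); (11,16,e); (11,18,e); (13,9,e); (14,17,e); (16,2,e); (16,18,e); (17,14,e); (18,15,e)
step 2: rule r1; match: 0->9, 1->13, 2->2, 3->4; deleted nodes 9; deleted edges (13,9,e); added nodes (none); added edges (4,2,e); result: nodes: 2:q, 4:q, 5:p, 6:q, 11:q, 13:q, 14:p, 15:p, 16:q, 17:q, 18:p edges: (2,5,e); (2,11,e); (2,16,e); (4,2,e); (4,5,e); (4,6,e); (4,13,e); (4,15,e); (5,11,e); (5,13,e); (6,4,e); (6,13,e); (6,17,e); (11,16,e); (11,18,e); (14,17,e); (16,2,e); (16,18,e); (17,14,e); (18,15,e)
step 3: rule r3; match: 0->2, 1->5, 2->11, 3->4; deleted nodes (none); deleted edges (2,5,e); (4,2,e); (4,5,e); (5,11,e); added nodes (none); added edges (4,11,e); result: nodes: 2:q, 4:q, 5:p, 6:q, 11:q, 13:q, 14:p, 15:p, 16:q, 17:q, 18:p edges: (2,11,e); (2,16,e); (4,6,e); (4,11,e); (4,13,e); (4,15,e); (5,13,e); (6,4,e); (6,13,e); (6,17,e); (11,16,e); (11,18,e); (14,17,e); (16,2,e); (16,18,e); (17,14,e); (18,15,e)
final:
nodes: 2:q, 4:q, 5:p, 6:q, 11:q, 13:q, 14:p, 15:p, 16:q, 17:q, 18:p
edges: (2,11,e); (2,16,e); (4,6,e); (4,11,e); (4,13,e); (4,15,e); (5,13,e); (6,4,e); (6,13,e); (6,17,e); (11,16,e); (11,18,e); (14,17,e); (16,2,e); (16,18,e); (17,14,e); (18,15,e)


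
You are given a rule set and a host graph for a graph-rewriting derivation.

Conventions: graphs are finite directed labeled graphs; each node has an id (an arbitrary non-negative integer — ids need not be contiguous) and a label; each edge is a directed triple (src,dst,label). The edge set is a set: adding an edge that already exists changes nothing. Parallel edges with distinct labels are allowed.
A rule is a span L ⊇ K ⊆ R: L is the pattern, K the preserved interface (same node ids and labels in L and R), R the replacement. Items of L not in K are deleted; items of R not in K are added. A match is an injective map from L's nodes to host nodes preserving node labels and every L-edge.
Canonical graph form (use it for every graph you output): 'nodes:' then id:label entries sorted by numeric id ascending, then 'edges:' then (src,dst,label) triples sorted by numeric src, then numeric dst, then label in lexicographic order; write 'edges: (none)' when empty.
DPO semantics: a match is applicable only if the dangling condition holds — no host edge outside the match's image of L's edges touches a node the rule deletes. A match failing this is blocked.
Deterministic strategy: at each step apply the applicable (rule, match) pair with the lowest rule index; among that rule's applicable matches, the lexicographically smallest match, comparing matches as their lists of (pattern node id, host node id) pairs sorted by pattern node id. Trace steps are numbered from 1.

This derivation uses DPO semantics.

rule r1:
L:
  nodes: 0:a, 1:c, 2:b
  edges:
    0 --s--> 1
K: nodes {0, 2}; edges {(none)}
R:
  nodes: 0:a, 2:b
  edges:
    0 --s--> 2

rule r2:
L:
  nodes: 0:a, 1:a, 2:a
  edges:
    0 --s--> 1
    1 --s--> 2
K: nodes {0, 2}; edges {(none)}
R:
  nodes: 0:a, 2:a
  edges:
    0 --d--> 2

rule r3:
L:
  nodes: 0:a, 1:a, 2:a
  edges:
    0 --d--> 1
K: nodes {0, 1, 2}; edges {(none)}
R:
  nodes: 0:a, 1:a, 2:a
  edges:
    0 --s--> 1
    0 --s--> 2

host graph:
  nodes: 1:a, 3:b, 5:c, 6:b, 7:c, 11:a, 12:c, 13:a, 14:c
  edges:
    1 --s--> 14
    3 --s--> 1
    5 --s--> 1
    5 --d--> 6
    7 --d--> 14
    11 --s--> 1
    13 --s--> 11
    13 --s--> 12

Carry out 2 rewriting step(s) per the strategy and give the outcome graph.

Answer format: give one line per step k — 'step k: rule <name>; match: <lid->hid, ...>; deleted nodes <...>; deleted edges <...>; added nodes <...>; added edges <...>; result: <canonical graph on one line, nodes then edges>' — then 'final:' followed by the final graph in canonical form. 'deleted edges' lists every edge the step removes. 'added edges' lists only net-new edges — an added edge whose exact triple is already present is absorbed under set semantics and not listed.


step 1: rule r1; match: 0->13, 1->12, 2->3; deleted nodes 12; deleted edges (13,12,s); added nodes (none); added edges (13,3,s); result: nodes: 1:a, 3:b, 5:c, 6:b, 7:c, 11:a, 13:a, 14:c edges: (1,14,s); (3,1,s); (5,1,s); (5,6,d); (7,14,d); (11,1,s); (13,3,s); (13,11,s)
step 2: rule r2; match: 0->13, 1->11, 2->1; deleted nodes 11; deleted edges (11,1,s); (13,11,s); added nodes (none); added edges (13,1,d); result: nodes: 1:a, 3:b, 5:c, 6:b, 7:c, 13:a, 14:c edges: (1,14,s); (3,1,s); (5,1,s); (5,6,d); (7,14,d); (13,1,d); (13,3,s)
final:
nodes: 1:a, 3:b, 5:c, 6:b, 7:c, 13:a, 14:c
edges: (1,14,s); (3,1,s); (5,1,s); (5,6,d); (7,14,d); (13,1,d); (13,3,s)


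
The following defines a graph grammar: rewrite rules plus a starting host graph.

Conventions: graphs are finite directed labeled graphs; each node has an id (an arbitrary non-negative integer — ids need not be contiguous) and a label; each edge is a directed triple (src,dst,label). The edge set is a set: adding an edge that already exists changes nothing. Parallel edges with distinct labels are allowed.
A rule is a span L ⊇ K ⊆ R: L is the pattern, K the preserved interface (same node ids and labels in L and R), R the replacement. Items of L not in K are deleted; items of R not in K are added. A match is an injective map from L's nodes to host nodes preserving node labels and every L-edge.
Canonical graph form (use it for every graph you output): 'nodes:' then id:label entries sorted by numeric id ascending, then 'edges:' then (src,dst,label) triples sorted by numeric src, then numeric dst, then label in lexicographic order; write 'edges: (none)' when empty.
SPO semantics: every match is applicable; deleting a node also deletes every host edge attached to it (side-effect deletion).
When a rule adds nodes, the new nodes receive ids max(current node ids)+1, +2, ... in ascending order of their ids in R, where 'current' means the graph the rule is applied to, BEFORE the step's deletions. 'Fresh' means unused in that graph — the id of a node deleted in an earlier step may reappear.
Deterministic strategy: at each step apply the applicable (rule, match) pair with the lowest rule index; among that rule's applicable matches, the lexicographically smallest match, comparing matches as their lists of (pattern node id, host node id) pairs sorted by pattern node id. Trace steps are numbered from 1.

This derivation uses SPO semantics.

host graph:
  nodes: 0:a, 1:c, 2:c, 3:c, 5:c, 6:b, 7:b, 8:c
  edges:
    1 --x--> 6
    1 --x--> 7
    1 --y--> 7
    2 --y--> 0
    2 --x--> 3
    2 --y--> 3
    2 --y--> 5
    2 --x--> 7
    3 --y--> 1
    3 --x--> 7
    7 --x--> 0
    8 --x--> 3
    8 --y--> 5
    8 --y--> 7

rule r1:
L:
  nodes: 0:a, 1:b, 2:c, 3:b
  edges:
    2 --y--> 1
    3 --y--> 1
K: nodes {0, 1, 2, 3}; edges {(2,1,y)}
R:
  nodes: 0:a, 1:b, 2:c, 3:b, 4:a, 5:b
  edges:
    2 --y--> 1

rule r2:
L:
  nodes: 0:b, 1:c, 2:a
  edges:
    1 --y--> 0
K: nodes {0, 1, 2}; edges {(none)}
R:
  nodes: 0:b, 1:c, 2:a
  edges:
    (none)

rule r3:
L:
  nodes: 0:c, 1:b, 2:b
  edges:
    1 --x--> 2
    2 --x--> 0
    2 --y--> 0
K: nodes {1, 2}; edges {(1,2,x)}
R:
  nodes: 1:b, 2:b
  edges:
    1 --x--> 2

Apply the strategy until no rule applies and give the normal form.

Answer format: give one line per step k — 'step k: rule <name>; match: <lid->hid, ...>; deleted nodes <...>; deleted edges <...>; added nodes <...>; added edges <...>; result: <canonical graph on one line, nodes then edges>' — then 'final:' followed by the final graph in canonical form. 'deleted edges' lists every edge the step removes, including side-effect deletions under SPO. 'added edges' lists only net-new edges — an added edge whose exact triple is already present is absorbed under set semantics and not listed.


step 1: rule r2; match: 0->7, 1->1, 2->0; deleted nodes (none); deleted edges (1,7,y); added nodes (none); added edges (none); result: nodes: 0:a, 1:c, 2:c, 3:c, 5:c, 6:b, 7:b, 8:c edges: (1,6,x); (1,7,x); (2,0,y); (2,3,x); (2,3,y); (2,5,y); (2,7,x); (3,1,y); (3,7,x); (7,0,x); (8,3,x); (8,5,y); (8,7,y)
step 2: rule r2; match: 0->7, 1->8, 2->0; deleted nodes (none); deleted edges (8,7,y); added nodes (none); added edges (none); result: nodes: 0:a, 1:c, 2:c, 3:c, 5:c, 6:b, 7:b, 8:c edges: (1,6,x); (1,7,x); (2,0,y); (2,3,x); (2,3,y); (2,5,y); (2,7,x); (3,1,y); (3,7,x); (7,0,x); (8,3,x); (8,5,y)
final:
nodes: 0:a, 1:c, 2:c, 3:c, 5:c, 6:b, 7:b, 8:c
edges: (1,6,x); (1,7,x); (2,0,y); (2,3,x); (2,3,y); (2,5,y); (2,7,x); (3,1,y); (3,7,x); (7,0,x); (8,3,x); (8,5,y)


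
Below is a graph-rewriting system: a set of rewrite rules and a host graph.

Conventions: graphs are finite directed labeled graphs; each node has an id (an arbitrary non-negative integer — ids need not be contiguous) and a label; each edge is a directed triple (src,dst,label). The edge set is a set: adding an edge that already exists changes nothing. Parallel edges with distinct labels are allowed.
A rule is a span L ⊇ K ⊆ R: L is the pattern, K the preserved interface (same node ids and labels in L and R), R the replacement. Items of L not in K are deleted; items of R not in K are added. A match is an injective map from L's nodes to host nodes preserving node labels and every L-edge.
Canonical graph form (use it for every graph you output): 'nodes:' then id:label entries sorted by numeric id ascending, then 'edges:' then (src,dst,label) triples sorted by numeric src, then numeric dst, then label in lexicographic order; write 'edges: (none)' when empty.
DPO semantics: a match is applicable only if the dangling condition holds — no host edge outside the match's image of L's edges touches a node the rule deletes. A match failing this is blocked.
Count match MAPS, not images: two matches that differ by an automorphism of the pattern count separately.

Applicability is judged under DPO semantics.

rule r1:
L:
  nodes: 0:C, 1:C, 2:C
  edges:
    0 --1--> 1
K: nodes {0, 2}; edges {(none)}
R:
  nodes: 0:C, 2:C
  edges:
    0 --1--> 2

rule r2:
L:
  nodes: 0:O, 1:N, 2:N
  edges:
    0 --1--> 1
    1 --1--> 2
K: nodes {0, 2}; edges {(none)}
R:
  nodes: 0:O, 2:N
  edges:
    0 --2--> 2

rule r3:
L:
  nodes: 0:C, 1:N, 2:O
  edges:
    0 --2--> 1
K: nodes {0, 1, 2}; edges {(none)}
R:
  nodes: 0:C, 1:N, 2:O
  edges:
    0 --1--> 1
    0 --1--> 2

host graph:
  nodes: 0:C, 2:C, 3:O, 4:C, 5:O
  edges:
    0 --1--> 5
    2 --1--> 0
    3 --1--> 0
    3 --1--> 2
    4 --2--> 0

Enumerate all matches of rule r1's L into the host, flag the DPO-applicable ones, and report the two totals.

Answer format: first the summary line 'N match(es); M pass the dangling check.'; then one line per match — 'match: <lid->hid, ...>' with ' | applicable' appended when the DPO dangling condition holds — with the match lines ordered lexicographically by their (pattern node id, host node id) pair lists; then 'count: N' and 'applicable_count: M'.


1 match(es); 0 pass the dangling check.
match: 0->2, 1->0, 2->4
count: 1
applicable_count: 0


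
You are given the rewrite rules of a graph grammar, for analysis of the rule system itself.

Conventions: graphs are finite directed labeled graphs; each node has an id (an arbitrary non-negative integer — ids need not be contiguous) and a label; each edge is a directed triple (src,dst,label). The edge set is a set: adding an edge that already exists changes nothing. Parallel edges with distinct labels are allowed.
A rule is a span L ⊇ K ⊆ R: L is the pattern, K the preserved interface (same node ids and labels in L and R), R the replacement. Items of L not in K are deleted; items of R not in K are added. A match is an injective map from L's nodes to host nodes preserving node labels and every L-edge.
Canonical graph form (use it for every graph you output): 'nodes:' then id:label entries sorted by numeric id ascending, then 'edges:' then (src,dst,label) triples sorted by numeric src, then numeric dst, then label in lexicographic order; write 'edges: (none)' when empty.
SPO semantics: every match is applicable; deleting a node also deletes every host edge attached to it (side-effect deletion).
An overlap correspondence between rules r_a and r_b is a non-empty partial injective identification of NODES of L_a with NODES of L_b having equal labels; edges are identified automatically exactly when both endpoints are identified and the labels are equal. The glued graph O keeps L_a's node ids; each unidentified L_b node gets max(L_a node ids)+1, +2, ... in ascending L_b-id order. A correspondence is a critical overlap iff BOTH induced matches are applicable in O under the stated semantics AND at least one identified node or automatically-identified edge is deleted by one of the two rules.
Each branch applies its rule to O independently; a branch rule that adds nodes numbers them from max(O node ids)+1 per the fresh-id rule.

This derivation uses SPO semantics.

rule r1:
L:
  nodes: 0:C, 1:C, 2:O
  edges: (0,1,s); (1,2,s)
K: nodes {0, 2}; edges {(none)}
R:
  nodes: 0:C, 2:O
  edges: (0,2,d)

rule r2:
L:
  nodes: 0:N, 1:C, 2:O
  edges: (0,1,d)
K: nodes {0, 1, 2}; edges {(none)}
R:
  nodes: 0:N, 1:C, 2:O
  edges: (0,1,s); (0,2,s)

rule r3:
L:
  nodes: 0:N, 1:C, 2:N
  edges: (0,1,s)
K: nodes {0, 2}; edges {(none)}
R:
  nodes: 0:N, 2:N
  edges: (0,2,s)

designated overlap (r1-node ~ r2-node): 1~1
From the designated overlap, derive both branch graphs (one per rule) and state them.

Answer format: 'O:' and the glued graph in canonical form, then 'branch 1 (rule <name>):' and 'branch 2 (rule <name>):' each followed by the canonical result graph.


O:
nodes: 0:C, 1:C, 2:O, 3:N, 4:O
edges: (0,1,s); (1,2,s); (3,1,d)
branch 1 (rule r1):
nodes: 0:C, 2:O, 3:N, 4:O
edges: (0,2,d)
branch 2 (rule r2):
nodes: 0:C, 1:C, 2:O, 3:N, 4:O
edges: (0,1,s); (1,2,s); (3,1,s); (3,4,s)


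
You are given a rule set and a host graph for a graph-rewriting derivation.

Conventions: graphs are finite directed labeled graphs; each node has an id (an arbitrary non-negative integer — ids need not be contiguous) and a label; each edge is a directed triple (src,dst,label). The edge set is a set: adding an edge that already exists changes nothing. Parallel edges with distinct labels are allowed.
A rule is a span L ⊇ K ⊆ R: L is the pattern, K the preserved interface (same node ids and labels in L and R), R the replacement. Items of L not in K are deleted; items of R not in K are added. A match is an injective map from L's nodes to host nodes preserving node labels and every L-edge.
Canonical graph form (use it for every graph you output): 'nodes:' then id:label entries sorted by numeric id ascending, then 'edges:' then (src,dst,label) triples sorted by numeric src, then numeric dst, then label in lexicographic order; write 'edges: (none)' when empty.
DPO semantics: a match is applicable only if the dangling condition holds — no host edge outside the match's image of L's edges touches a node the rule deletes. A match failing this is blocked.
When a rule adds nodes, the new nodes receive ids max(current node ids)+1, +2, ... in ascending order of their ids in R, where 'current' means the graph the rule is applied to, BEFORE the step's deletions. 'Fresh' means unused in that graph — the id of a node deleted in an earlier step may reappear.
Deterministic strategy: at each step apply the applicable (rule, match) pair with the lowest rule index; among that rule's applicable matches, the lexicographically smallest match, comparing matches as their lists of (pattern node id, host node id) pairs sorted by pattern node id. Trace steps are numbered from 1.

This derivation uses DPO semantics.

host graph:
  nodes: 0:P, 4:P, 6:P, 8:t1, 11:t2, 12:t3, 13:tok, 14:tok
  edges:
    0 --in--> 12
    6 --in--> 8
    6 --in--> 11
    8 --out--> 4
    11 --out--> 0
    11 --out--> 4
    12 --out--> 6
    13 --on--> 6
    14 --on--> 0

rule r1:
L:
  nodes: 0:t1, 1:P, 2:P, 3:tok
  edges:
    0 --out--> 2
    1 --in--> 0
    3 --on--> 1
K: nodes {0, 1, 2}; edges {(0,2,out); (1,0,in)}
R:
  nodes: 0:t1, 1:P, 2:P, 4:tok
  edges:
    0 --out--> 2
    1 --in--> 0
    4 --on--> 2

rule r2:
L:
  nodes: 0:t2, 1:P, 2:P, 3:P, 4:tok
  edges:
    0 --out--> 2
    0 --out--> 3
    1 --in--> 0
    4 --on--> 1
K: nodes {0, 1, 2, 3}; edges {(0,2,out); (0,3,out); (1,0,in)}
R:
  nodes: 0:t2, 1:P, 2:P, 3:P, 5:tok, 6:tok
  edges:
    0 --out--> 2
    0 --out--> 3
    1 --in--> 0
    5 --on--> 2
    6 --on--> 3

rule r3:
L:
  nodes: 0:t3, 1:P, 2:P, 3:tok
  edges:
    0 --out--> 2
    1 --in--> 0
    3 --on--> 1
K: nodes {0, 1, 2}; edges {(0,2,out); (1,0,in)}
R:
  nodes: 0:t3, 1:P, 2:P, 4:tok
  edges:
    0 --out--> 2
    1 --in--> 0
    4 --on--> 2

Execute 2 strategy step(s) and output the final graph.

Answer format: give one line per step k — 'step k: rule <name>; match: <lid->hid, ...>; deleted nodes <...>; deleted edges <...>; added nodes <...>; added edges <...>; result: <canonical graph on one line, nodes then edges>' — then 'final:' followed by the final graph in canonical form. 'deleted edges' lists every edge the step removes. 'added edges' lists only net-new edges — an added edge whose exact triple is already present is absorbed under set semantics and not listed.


step 1: rule r1; match: 0->8, 1->6, 2->4, 3->13; deleted nodes 13; deleted edges (13,6,on); added nodes 15; added edges (15,4,on); result: nodes: 0:P, 4:P, 6:P, 8:t1, 11:t2, 12:t3, 14:tok, 15:tok edges: (0,12,in); (6,8,in); (6,11,in); (8,4,out); (11,0,out); (11,4,out); (12,6,out); (14,0,on); (15,4,on)
step 2: rule r3; match: 0->12, 1->0, 2->6, 3->14; deleted nodes 14; deleted edges (14,0,on); added nodes 16; added edges (16,6,on); result: nodes: 0:P, 4:P, 6:P, 8:t1, 11:t2, 12:t3, 15:tok, 16:tok edges: (0,12,in); (6,8,in); (6,11,in); (8,4,out); (11,0,out); (11,4,out); (12,6,out); (15,4,on); (16,6,on)
final:
nodes: 0:P, 4:P, 6:P, 8:t1, 11:t2, 12:t3, 15:tok, 16:tok
edges: (0,12,in); (6,8,in); (6,11,in); (8,4,out); (11,0,out); (11,4,out); (12,6,out); (15,4,on); (16,6,on)


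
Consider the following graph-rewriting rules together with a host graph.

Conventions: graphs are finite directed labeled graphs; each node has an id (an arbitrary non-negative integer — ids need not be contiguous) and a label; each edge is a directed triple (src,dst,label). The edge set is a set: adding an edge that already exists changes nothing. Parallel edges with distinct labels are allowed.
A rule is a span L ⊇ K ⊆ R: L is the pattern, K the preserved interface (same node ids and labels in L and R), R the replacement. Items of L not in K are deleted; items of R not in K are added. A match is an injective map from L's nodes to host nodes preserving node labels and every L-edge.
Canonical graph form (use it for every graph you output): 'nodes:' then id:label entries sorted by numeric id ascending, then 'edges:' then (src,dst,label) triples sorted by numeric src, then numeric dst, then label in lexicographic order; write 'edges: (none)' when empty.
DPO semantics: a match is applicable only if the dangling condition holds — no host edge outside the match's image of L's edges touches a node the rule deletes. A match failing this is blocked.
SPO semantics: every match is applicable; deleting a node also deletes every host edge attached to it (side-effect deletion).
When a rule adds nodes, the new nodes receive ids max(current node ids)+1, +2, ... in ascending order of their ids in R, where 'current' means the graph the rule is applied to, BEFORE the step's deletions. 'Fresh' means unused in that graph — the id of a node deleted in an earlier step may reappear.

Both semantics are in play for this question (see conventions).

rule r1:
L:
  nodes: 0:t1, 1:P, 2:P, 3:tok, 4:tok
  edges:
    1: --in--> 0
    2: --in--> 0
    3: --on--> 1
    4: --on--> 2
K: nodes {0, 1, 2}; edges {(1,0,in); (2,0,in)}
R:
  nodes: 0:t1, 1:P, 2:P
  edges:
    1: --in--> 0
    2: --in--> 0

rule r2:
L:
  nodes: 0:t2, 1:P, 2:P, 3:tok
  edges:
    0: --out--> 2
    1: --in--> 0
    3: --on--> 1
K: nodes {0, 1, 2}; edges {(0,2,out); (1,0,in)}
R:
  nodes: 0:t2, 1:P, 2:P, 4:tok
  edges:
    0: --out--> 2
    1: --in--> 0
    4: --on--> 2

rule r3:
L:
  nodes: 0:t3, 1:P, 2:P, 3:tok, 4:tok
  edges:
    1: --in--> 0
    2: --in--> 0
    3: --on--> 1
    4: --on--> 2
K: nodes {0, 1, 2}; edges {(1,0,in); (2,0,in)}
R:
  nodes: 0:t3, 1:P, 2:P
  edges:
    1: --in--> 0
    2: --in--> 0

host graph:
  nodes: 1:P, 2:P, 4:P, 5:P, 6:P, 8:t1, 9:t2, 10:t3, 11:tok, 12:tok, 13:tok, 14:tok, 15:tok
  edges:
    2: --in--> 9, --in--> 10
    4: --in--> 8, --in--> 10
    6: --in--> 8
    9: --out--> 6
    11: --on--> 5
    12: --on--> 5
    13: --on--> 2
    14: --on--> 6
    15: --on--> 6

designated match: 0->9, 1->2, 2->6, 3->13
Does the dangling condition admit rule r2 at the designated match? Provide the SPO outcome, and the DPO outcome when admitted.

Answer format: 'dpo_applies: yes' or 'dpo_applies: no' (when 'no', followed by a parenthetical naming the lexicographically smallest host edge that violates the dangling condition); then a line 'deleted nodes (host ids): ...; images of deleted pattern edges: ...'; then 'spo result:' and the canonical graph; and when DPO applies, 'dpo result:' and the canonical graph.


dpo_applies: yes
deleted nodes (host ids): 13; images of deleted pattern edges: (13,2,on)
spo result:
nodes: 1:P, 2:P, 4:P, 5:P, 6:P, 8:t1, 9:t2, 10:t3, 11:tok, 12:tok, 14:tok, 15:tok, 16:tok
edges: (2,9,in); (2,10,in); (4,8,in); (4,10,in); (6,8,in); (9,6,out); (11,5,on); (12,5,on); (14,6,on); (15,6,on); (16,6,on)
dpo result:
nodes: 1:P, 2:P, 4:P, 5:P, 6:P, 8:t1, 9:t2, 10:t3, 11:tok, 12:tok, 14:tok, 15:tok, 16:tok
edges: (2,9,in); (2,10,in); (4,8,in); (4,10,in); (6,8,in); (9,6,out); (11,5,on); (12,5,on); (14,6,on); (15,6,on); (16,6,on)


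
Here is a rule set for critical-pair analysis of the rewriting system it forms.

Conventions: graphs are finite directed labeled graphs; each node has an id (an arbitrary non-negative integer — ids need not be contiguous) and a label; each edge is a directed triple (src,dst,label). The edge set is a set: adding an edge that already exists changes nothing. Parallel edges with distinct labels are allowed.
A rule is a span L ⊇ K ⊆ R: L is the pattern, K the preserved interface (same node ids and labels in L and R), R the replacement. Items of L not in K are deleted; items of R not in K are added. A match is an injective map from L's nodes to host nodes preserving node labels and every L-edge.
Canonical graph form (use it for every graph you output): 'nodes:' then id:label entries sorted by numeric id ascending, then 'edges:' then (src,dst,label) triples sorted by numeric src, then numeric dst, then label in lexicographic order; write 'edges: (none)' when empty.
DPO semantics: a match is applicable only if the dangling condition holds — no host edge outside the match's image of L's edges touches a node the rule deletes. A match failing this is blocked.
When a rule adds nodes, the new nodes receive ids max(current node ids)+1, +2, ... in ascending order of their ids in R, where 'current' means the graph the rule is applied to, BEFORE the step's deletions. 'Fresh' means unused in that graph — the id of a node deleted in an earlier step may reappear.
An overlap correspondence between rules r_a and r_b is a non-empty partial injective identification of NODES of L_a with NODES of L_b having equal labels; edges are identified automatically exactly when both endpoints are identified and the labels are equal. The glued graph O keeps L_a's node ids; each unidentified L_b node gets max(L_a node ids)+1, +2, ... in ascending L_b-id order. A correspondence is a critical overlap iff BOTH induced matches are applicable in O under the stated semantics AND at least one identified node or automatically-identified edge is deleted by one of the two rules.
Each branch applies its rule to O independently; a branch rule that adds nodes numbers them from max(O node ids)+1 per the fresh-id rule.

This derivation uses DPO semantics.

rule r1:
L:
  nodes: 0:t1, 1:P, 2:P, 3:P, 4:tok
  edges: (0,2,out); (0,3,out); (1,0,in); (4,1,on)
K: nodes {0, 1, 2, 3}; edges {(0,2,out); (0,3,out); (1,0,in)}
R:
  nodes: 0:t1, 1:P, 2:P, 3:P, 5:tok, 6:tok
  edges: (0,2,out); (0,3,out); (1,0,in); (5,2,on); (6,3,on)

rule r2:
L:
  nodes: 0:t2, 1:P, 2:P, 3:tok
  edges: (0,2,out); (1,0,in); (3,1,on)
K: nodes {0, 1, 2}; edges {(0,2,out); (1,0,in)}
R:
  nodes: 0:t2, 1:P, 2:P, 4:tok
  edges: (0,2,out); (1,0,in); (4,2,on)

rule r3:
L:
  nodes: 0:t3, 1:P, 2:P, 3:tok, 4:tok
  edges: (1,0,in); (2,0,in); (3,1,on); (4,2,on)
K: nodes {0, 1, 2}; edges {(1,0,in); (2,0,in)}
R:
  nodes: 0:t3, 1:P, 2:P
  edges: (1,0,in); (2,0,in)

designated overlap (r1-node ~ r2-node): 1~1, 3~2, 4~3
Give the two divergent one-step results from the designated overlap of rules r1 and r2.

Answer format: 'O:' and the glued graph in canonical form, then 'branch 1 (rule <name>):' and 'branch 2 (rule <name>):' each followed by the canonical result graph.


O:
nodes: 0:t1, 1:P, 2:P, 3:P, 4:tok, 5:t2
edges: (0,2,out); (0,3,out); (1,0,in); (1,5,in); (4,1,on); (5,3,out)
branch 1 (rule r1):
nodes: 0:t1, 1:P, 2:P, 3:P, 5:t2, 6:tok, 7:tok
edges: (0,2,out); (0,3,out); (1,0,in); (1,5,in); (5,3,out); (6,2,on); (7,3,on)
branch 2 (rule r2):
nodes: 0:t1, 1:P, 2:P, 3:P, 5:t2, 6:tok
edges: (0,2,out); (0,3,out); (1,0,in); (1,5,in); (5,3,out); (6,3,on)


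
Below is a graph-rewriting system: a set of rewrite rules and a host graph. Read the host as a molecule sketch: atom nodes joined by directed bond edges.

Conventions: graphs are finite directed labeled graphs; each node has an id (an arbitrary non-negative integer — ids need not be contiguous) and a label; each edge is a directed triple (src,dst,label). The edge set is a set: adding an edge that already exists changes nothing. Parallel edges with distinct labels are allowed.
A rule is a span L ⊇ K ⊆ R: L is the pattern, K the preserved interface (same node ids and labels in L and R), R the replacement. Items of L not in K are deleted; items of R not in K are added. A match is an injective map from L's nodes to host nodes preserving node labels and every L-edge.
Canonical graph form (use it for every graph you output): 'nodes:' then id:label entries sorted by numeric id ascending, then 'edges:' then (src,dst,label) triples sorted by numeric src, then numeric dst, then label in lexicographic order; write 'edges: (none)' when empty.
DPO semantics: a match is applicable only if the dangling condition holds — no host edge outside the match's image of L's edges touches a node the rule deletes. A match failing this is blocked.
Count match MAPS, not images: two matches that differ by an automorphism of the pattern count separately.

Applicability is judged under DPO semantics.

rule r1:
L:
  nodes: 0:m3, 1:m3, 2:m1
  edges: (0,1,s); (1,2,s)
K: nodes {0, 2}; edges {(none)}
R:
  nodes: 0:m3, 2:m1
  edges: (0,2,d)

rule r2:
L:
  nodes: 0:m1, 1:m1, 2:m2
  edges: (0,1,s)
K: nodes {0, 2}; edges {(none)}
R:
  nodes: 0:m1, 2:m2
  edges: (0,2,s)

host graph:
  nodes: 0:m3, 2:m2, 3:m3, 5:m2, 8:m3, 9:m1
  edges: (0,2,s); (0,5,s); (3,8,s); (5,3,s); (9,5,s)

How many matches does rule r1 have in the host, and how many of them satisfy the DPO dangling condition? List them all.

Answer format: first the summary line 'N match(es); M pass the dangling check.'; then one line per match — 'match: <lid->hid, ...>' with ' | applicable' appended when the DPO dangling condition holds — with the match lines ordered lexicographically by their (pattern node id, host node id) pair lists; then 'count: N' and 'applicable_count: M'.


0 match(es); 0 pass the dangling check.
count: 0
applicable_count: 0


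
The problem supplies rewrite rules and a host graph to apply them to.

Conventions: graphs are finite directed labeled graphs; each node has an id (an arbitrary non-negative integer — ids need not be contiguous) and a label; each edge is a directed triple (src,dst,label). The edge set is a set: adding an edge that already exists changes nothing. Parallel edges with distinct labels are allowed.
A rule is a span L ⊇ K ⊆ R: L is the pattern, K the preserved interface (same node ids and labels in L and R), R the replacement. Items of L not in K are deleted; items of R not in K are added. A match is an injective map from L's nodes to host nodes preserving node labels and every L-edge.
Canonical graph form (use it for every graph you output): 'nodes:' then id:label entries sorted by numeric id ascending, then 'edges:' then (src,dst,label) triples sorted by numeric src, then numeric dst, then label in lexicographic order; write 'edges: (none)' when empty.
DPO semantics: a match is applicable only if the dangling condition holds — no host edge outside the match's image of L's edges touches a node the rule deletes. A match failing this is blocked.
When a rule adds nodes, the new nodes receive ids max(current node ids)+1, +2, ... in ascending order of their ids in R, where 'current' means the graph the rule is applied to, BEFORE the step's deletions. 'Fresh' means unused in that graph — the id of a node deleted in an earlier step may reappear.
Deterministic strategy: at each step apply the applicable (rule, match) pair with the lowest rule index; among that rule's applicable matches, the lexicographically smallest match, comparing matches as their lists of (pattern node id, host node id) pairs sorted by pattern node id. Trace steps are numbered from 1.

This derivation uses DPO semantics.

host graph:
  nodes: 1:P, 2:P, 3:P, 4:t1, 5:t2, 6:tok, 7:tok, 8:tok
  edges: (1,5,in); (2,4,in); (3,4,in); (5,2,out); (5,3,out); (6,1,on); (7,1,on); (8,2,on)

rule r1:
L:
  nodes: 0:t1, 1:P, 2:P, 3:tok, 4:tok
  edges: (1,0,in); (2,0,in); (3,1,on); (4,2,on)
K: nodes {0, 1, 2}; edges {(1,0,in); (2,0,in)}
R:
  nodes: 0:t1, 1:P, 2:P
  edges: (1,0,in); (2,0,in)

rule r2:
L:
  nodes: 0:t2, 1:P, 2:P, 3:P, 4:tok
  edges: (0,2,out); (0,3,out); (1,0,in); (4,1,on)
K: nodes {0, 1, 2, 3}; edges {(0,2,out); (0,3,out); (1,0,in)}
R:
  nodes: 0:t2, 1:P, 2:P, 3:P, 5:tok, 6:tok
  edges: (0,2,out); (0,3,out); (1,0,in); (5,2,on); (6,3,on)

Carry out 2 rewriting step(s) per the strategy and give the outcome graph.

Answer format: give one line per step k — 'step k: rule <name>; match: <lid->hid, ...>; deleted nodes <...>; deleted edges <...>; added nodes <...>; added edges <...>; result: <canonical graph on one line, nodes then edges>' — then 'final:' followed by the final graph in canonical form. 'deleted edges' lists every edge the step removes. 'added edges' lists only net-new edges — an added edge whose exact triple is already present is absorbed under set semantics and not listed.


step 1: rule r2; match: 0->5, 1->1, 2->2, 3->3, 4->6; deleted nodes 6; deleted edges (6,1,on); added nodes 9, 10; added edges (9,2,on); (10,3,on); result: nodes: 1:P, 2:P, 3:P, 4:t1, 5:t2, 7:tok, 8:tok, 9:tok, 10:tok edges: (1,5,in); (2,4,in); (3,4,in); (5,2,out); (5,3,out); (7,1,on); (8,2,on); (9,2,on); (10,3,on)
step 2: rule r1; match: 0->4, 1->2, 2->3, 3->8, 4->10; deleted nodes 8, 10; deleted edges (8,2,on); (10,3,on); added nodes (none); added edges (none); result: nodes: 1:P, 2:P, 3:P, 4:t1, 5:t2, 7:tok, 9:tok edges: (1,5,in); (2,4,in); (3,4,in); (5,2,out); (5,3,out); (7,1,on); (9,2,on)
final:
nodes: 1:P, 2:P, 3:P, 4:t1, 5:t2, 7:tok, 9:tok
edges: (1,5,in); (2,4,in); (3,4,in); (5,2,out); (5,3,out); (7,1,on); (9,2,on)


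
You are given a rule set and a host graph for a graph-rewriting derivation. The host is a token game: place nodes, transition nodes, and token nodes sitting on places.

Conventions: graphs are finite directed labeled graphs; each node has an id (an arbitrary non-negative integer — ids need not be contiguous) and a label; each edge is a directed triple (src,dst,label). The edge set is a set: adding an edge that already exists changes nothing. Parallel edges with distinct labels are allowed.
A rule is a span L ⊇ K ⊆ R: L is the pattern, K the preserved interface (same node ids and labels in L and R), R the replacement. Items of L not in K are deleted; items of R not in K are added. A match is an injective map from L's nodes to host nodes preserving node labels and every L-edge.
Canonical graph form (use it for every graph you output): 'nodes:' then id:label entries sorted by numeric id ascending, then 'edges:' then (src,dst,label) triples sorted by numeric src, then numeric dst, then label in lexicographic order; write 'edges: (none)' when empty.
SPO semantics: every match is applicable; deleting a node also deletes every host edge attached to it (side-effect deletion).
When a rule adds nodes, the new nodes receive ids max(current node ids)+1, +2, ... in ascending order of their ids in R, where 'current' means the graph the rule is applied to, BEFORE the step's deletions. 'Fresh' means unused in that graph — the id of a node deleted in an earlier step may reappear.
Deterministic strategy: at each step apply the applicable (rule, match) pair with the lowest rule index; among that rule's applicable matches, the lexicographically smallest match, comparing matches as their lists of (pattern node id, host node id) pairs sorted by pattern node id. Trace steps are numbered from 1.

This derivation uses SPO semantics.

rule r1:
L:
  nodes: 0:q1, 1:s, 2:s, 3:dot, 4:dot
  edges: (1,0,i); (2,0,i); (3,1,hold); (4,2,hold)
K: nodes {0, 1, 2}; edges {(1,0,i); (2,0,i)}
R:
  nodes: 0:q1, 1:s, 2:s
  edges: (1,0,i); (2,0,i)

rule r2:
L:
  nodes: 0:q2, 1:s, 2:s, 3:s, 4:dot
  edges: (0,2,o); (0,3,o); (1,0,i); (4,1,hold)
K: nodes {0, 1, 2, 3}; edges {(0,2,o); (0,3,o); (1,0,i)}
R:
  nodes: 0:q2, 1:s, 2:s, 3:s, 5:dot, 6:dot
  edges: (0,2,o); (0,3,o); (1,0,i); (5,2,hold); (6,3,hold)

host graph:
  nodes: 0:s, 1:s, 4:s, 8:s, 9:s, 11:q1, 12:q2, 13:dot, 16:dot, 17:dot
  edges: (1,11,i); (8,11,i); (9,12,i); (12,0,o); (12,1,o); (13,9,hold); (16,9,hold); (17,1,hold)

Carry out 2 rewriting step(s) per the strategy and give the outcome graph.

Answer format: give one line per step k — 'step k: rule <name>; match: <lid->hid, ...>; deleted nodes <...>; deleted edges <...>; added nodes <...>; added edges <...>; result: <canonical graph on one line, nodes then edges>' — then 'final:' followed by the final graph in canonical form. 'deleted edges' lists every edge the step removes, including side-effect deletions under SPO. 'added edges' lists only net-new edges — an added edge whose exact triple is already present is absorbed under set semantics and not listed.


step 1: rule r2; match: 0->12, 1->9, 2->0, 3->1, 4->13; deleted nodes 13; deleted edges (13,9,hold); added nodes 18, 19; added edges (18,0,hold); (19,1,hold); result: nodes: 0:s, 1:s, 4:s, 8:s, 9:s, 11:q1, 12:q2, 16:dot, 17:dot, 18:dot, 19:dot edges: (1,11,i); (8,11,i); (9,12,i); (12,0,o); (12,1,o); (16,9,hold); (17,1,hold); (18,0,hold); (19,1,hold)
step 2: rule r2; match: 0->12, 1->9, 2->0, 3->1, 4->16; deleted nodes 16; deleted edges (16,9,hold); added nodes 20, 21; added edges (20,0,hold); (21,1,hold); result: nodes: 0:s, 1:s, 4:s, 8:s, 9:s, 11:q1, 12:q2, 17:dot, 18:dot, 19:dot, 20:dot, 21:dot edges: (1,11,i); (8,11,i); (9,12,i); (12,0,o); (12,1,o); (17,1,hold); (18,0,hold); (19,1,hold); (20,0,hold); (21,1,hold)
final:
nodes: 0:s, 1:s, 4:s, 8:s, 9:s, 11:q1, 12:q2, 17:dot, 18:dot, 19:dot, 20:dot, 21:dot
edges: (1,11,i); (8,11,i); (9,12,i); (12,0,o); (12,1,o); (17,1,hold); (18,0,hold); (19,1,hold); (20,0,hold); (21,1,hold)


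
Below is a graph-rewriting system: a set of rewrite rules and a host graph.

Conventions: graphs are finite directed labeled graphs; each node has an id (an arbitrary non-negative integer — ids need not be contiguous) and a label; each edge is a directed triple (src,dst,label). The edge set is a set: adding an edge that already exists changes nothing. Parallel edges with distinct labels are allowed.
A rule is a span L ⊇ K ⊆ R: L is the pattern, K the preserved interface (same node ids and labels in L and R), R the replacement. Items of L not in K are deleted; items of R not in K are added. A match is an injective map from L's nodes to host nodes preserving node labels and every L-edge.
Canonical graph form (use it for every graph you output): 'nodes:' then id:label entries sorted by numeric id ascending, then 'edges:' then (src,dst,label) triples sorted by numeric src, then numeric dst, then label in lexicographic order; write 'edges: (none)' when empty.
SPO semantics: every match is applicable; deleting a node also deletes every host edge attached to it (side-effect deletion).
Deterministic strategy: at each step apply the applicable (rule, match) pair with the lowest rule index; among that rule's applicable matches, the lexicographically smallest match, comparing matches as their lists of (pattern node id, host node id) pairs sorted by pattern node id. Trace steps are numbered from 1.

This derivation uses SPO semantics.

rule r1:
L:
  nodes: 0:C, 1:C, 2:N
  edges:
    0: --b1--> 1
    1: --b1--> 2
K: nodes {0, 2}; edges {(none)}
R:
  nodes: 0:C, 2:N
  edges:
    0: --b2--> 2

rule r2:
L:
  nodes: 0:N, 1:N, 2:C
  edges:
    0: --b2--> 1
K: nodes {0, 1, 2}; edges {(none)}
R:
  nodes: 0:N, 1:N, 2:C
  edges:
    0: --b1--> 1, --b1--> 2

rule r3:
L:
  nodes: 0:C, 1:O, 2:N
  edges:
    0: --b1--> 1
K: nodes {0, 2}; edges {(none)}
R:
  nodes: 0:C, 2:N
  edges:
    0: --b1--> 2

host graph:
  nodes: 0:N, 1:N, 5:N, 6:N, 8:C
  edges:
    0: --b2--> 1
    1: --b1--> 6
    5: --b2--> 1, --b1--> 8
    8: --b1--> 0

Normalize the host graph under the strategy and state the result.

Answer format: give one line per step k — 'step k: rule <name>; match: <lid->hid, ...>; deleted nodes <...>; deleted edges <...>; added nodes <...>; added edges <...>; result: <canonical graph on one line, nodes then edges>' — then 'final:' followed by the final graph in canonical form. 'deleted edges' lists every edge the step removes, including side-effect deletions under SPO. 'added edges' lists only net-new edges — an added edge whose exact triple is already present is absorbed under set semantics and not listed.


step 1: rule r2; match: 0->0, 1->1, 2->8; deleted nodes (none); deleted edges (0,1,b2); added nodes (none); added edges (0,1,b1); (0,8,b1); result: nodes: 0:N, 1:N, 5:N, 6:N, 8:C edges: (0,1,b1); (0,8,b1); (1,6,b1); (5,1,b2); (5,8,b1); (8,0,b1)
step 2: rule r2; match: 0->5, 1->1, 2->8; deleted nodes (none); deleted edges (5,1,b2); added nodes (none); added edges (5,1,b1); result: nodes: 0:N, 1:N, 5:N, 6:N, 8:C edges: (0,1,b1); (0,8,b1); (1,6,b1); (5,1,b1); (5,8,b1); (8,0,b1)
final:
nodes: 0:N, 1:N, 5:N, 6:N, 8:C
edges: (0,1,b1); (0,8,b1); (1,6,b1); (5,1,b1); (5,8,b1); (8,0,b1)
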